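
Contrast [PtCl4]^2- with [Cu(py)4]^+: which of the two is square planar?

[PtCl4]^2-

For [PtCl4]^2-: Ligand charges: each chloride is −1. With an overall charge of −2 the platinum centre must be in the +2 oxidation state. Platinum is a group-10 element; Pt(II) is therefore d⁸. A 5d d⁸ ion has a large crystal-field splitting; square planar leaves the high-energy d_{x²−y²} orbital empty and maximises CFSE. → square planar.
For [Cu(py)4]^+: Summing ligand charges against the +1 overall charge gives an oxidation state of +1 for copper. Copper is a group-11 element; Cu(I) is therefore d¹⁰. A d¹⁰ ion has no crystal-field stabilisation preference between square planar and tetrahedral, so four ligands adopt the sterically favoured tetrahedral geometry. → tetrahedral.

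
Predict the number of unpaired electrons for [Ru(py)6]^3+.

1

Ligand charges: pyridine is neutral. With an overall charge of +3 the ruthenium centre must be in the +3 oxidation state.
Ruthenium is a group-8 element; Ru(III) is therefore d⁵.
The spin state decides the count: a 4d ion has a large Δₒ and is invariably low-spin.
An octahedral low-spin d⁵ ion is t₂g⁵e_g⁰, giving 1 unpaired electron.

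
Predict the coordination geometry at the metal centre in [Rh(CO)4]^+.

Carbonyl is neutral; balancing the +1 overall charge requires Rh(I).
Rhodium is a group-9 element; Rh(I) is therefore d⁸.
With 4 monodentate ligands the coordination number is 4.
A 4d d⁸ ion has a large crystal-field splitting; square planar leaves the high-energy d_{x²−y²} orbital empty and maximises CFSE.

square planar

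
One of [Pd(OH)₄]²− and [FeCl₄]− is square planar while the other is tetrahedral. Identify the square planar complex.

For [Pd(OH)₄]²−: Ligand charges: each hydroxide is −1. With an overall charge of −2 the palladium centre must be in the +2 oxidation state. Group 10 minus oxidation state 2 gives a d⁸ configuration. A 4d d⁸ ion has a large crystal-field splitting; square planar leaves the high-energy d_{x²−y²} orbital empty and maximises CFSE. → square planar.
For [FeCl₄]−: Ligand charges: each chloride is −1. With an overall charge of −1 the iron centre must be in the +3 oxidation state. Iron is a group-8 element; Fe(III) is therefore d⁵. A high-spin d⁵ ion has zero CFSE in either geometry, so four ligands adopt the sterically favoured tetrahedral geometry. → tetrahedral.

[Pd(OH)₄]²−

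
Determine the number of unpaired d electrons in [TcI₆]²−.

3

Summing ligand charges against the −2 overall charge gives an oxidation state of +4 for technetium.
Group 7 minus oxidation state 4 gives a d³ configuration.
In an octahedral field the d³ configuration is t₂g³e_g⁰ (only one arrangement possible), giving 3 unpaired electrons.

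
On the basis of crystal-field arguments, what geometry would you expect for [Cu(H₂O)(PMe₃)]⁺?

Ligand charges: water is neutral; trimethylphosphine is neutral. With an overall charge of +1 the copper centre must be in the +1 oxidation state.
Group 11 minus oxidation state 1 gives a d¹⁰ configuration.
Coordination number: 2.
A d¹⁰ ion with only two ligands adopts a linear arrangement (sp hybridisation; no CFSE preference).

linear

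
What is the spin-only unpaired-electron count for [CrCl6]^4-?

Ligand charges: each chloride is −1. With an overall charge of −4 the chromium centre must be in the +2 oxidation state.
Group 6 minus oxidation state 2 gives a d⁴ configuration.
The spin state decides the count: Chloride is a weak-field ligand for a first-row metal, so the complex is high-spin.
An octahedral high-spin d⁴ ion is t₂g³e_g¹, giving 4 unpaired electrons.

4 unpaired electrons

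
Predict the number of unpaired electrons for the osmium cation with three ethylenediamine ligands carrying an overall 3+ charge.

Summing ligand charges against the +3 overall charge gives an oxidation state of +3 for osmium.
Group 8 minus oxidation state 3 gives a d⁵ configuration.
Counting donor atoms: 3×ethylenediamine (bidentate) → 6 donors. Coordination number = 6.
The spin state decides the count: a 5d ion has a large Δₒ and is invariably low-spin.
An octahedral low-spin d⁵ ion is t₂g⁵e_g⁰, giving 1 unpaired electron.

1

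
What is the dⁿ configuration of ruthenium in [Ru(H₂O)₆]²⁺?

d6

Water is neutral; balancing the +2 overall charge requires Ru(II).
Ru sits in group 8, so the d-electron count is 8 − 2 = 6.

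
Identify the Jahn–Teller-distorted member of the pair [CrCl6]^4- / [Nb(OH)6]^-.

[CrCl6]^4-: Each chloride is −1; balancing the −4 overall charge requires Cr(II). Group 6 minus oxidation state 2 gives a d⁴ configuration. Chloride is a weak-field ligand for a first-row metal, so the complex is high-spin. The t₂g³e_g¹ (high-spin) configuration has an unevenly filled e_g set; the Jahn–Teller theorem predicts a tetragonal distortion (typically axial elongation) to lift the degeneracy.
[Nb(OH)6]^-: Ligand charges: each hydroxide is −1. With an overall charge of −1 the niobium centre must be in the +5 oxidation state. Niobium is a group-5 element; Nb(V) is therefore d⁰. The d⁰ configuration leaves the e_g set evenly filled (or empty) — no strong Jahn–Teller driving force.

[CrCl6]^4-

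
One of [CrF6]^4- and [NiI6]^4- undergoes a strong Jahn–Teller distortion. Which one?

[CrF6]^4-: Ligand charges: each fluoride is −1. With an overall charge of −4 the chromium centre must be in the +2 oxidation state. Cr sits in group 6, so the d-electron count is 6 − 2 = 4. Fluoride is a weak-field ligand for a first-row metal, so the complex is high-spin. The t₂g³e_g¹ (high-spin) configuration has an unevenly filled e_g set; the Jahn–Teller theorem predicts a tetragonal distortion (typically axial elongation) to lift the degeneracy.
[NiI6]^4-: Each iodide is −1; balancing the −4 overall charge requires Ni(II). Nickel is a group-10 element; Ni(II) is therefore d⁸. The d⁸ configuration leaves the e_g set evenly filled (or empty) — no strong Jahn–Teller driving force.

[CrF6]^4-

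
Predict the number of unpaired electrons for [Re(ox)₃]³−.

2 unpaired electrons

Each oxalate is −2; balancing the −3 overall charge requires Re(III).
Rhenium is a group-7 element; Re(III) is therefore d⁴.
Counting donor atoms: 3×oxalate (bidentate) → 6 donors. Coordination number = 6.
The spin state decides the count: a 5d ion has a large Δₒ and is invariably low-spin.
An octahedral low-spin d⁴ ion is t₂g⁴e_g⁰, giving 2 unpaired electrons.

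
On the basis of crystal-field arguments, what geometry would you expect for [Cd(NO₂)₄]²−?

tetrahedral

Ligand charges: each nitro (N-bound nitrite) is −1. With an overall charge of −2 the cadmium centre must be in the +2 oxidation state.
Cd sits in group 12, so the d-electron count is 12 − 2 = 10.
Coordination number: 4.
A d¹⁰ ion has no crystal-field stabilisation preference between square planar and tetrahedral, so four ligands adopt the sterically favoured tetrahedral geometry.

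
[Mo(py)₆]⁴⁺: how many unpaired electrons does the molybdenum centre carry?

2 unpaired electrons

Ligand charges: pyridine is neutral. With an overall charge of +4 the molybdenum centre must be in the +4 oxidation state.
Molybdenum is a group-6 element; Mo(IV) is therefore d².
In an octahedral field the d² configuration is t₂g²e_g⁰ (only one arrangement possible), giving 2 unpaired electrons.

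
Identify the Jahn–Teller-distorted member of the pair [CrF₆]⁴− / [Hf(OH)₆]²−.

[CrF₆]⁴−

[CrF₆]⁴−: Summing ligand charges against the −4 overall charge gives an oxidation state of +2 for chromium. Cr sits in group 6, so the d-electron count is 6 − 2 = 4. Fluoride is a weak-field ligand for a first-row metal, so the complex is high-spin. The t₂g³e_g¹ (high-spin) configuration has an unevenly filled e_g set; the Jahn–Teller theorem predicts a tetragonal distortion (typically axial elongation) to lift the degeneracy.
[Hf(OH)₆]²−: Ligand charges: each hydroxide is −1. With an overall charge of −2 the hafnium centre must be in the +4 oxidation state. Hafnium is a group-4 element; Hf(IV) is therefore d⁰. The d⁰ configuration leaves the e_g set evenly filled (or empty) — no strong Jahn–Teller driving force.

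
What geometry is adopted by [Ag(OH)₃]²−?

trigonal planar

Each hydroxide is −1; balancing the −2 overall charge requires Ag(I).
Group 11 minus oxidation state 1 gives a d¹⁰ configuration.
With 3 monodentate ligands the coordination number is 3.
Three ligands around a d¹⁰ centre minimise repulsion in a trigonal-planar arrangement.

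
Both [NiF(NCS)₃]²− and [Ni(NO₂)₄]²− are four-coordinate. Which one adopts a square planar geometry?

For [NiF(NCS)₃]²−: Ligand charges: each fluoride is −1; each isothiocyanate is −1. With an overall charge of −2 the nickel centre must be in the +2 oxidation state. Ni sits in group 10, so the d-electron count is 10 − 2 = 8. Fluoride and isothiocyanate are weak-field ligands. With weak-field ligands the CFSE gain from square planar is small, so a 3d d⁸ ion takes the sterically preferred tetrahedral geometry. → tetrahedral.
For [Ni(NO₂)₄]²−: Summing ligand charges against the −2 overall charge gives an oxidation state of +2 for nickel. Ni sits in group 10, so the d-electron count is 10 − 2 = 8. Nitro (N-bound nitrite) is a strong-field ligand (high in the spectrochemical series). A 3d d⁸ ion with strong-field ligands gains enough CFSE to favour square planar over tetrahedral. → square planar.

[Ni(NO₂)₄]²−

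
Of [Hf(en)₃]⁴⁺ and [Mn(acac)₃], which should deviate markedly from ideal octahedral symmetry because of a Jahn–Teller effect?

[Mn(acac)₃]

[Hf(en)₃]⁴⁺: Ethylenediamine is neutral; balancing the +4 overall charge requires Hf(IV). Group 4 minus oxidation state 4 gives a d⁰ configuration. The d⁰ configuration leaves the e_g set evenly filled (or empty) — no strong Jahn–Teller driving force.
[Mn(acac)₃]: Ligand charges: each acetylacetonate is −1. With an overall charge of 0 the manganese centre must be in the +3 oxidation state. Group 7 minus oxidation state 3 gives a d⁴ configuration. Acetylacetonate is a weak-field ligand for a first-row metal, so the complex is high-spin. The t₂g³e_g¹ (high-spin) configuration has an unevenly filled e_g set; the Jahn–Teller theorem predicts a tetragonal distortion (typically axial elongation) to lift the degeneracy.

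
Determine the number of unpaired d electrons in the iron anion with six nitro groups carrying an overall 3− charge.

1 unpaired electron

Each nitro (N-bound nitrite) is −1; balancing the −3 overall charge requires Fe(III).
Fe sits in group 8, so the d-electron count is 8 − 3 = 5.
The spin state decides the count: Nitro (N-bound nitrite) is a strong-field ligand (high in the spectrochemical series) for a first-row metal, so the complex is low-spin.
An octahedral low-spin d⁵ ion is t₂g⁵e_g⁰, giving 1 unpaired electron.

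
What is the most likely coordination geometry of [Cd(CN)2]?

Ligand charges: each cyanide is −1. With an overall charge of 0 the cadmium centre must be in the +2 oxidation state.
Cd sits in group 12, so the d-electron count is 12 − 2 = 10.
With 2 monodentate ligands the coordination number is 2.
A d¹⁰ ion with only two ligands adopts a linear arrangement (sp hybridisation; no CFSE preference).

linear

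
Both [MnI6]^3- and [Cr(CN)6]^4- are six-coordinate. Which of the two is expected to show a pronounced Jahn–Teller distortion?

[MnI6]^3-

[MnI6]^3-: Summing ligand charges against the −3 overall charge gives an oxidation state of +3 for manganese. Group 7 minus oxidation state 3 gives a d⁴ configuration. Iodide is a weak-field ligand for a first-row metal, so the complex is high-spin. The t₂g³e_g¹ (high-spin) configuration has an unevenly filled e_g set; the Jahn–Teller theorem predicts a tetragonal distortion (typically axial elongation) to lift the degeneracy.
[Cr(CN)6]^4-: Summing ligand charges against the −4 overall charge gives an oxidation state of +2 for chromium. Chromium is a group-6 element; Cr(II) is therefore d⁴. Cyanide is a strong-field ligand (high in the spectrochemical series) for a first-row metal, so the complex is low-spin. The d⁴ configuration leaves the e_g set evenly filled (or empty) — no strong Jahn–Teller driving force.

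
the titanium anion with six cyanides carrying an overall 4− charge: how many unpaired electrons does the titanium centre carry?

Summing ligand charges against the −4 overall charge gives an oxidation state of +2 for titanium.
Ti sits in group 4, so the d-electron count is 4 − 2 = 2.
In an octahedral field the d² configuration is t₂g²e_g⁰ (only one arrangement possible), giving 2 unpaired electrons.

2 unpaired electrons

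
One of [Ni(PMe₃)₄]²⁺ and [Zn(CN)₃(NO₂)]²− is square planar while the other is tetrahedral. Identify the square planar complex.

For [Ni(PMe₃)₄]²⁺: Ligand charges: trimethylphosphine is neutral. With an overall charge of +2 the nickel centre must be in the +2 oxidation state. Ni sits in group 10, so the d-electron count is 10 − 2 = 8. Trimethylphosphine is a strong-field ligand (high in the spectrochemical series). A 3d d⁸ ion with strong-field ligands gains enough CFSE to favour square planar over tetrahedral. → square planar.
For [Zn(CN)₃(NO₂)]²−: Summing ligand charges against the −2 overall charge gives an oxidation state of +2 for zinc. Zinc is a group-12 element; Zn(II) is therefore d¹⁰. A d¹⁰ ion has no crystal-field stabilisation preference between square planar and tetrahedral, so four ligands adopt the sterically favoured tetrahedral geometry. → tetrahedral.

[Ni(PMe₃)₄]²⁺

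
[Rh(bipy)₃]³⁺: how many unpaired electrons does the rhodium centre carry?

0 unpaired electrons

Ligand charges: 2,2′-bipyridine is neutral. With an overall charge of +3 the rhodium centre must be in the +3 oxidation state.
Rhodium is a group-9 element; Rh(III) is therefore d⁶.
Counting donor atoms: 3×2,2′-bipyridine (bidentate) → 6 donors. Coordination number = 6.
The spin state decides the count: a 4d ion has a large Δₒ and is invariably low-spin.
An octahedral low-spin d⁶ ion is t₂g⁶e_g⁰, giving 0 unpaired electrons.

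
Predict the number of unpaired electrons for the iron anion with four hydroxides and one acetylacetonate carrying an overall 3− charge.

Ligand charges: each hydroxide is −1; each acetylacetonate is −1. With an overall charge of −3 the iron centre must be in the +2 oxidation state.
Group 8 minus oxidation state 2 gives a d⁶ configuration.
Counting donor atoms: 4×hydroxide (monodentate) → 4 donors; 1×acetylacetonate (bidentate) → 2 donors. Coordination number = 6.
The spin state decides the count: Acetylacetonate and hydroxide are weak-field ligands for a first-row metal, so the complex is high-spin.
An octahedral high-spin d⁶ ion is t₂g⁴e_g², giving 4 unpaired electrons.

4 unpaired electrons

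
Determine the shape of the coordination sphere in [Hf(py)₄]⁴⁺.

Pyridine is neutral; balancing the +4 overall charge requires Hf(IV).
Hafnium is a group-4 element; Hf(IV) is therefore d⁰.
Coordination number: 4.
A d⁰ ion has no crystal-field stabilisation preference between square planar and tetrahedral, so four ligands adopt the sterically favoured tetrahedral geometry.

tetrahedral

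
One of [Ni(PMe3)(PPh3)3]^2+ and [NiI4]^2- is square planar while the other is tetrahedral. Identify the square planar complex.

[Ni(PMe3)(PPh3)3]^2+

For [Ni(PMe3)(PPh3)3]^2+: Ligand charges: trimethylphosphine is neutral; triphenylphosphine is neutral. With an overall charge of +2 the nickel centre must be in the +2 oxidation state. Group 10 minus oxidation state 2 gives a d⁸ configuration. Trimethylphosphine and triphenylphosphine are strong-field ligands (high in the spectrochemical series). A 3d d⁸ ion with strong-field ligands gains enough CFSE to favour square planar over tetrahedral. → square planar.
For [NiI4]^2-: Each iodide is −1; balancing the −2 overall charge requires Ni(II). Nickel is a group-10 element; Ni(II) is therefore d⁸. Iodide is a weak-field ligand. With weak-field ligands the CFSE gain from square planar is small, so a 3d d⁸ ion takes the sterically preferred tetrahedral geometry. → tetrahedral.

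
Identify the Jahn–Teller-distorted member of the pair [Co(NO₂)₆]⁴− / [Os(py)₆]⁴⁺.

[Co(NO₂)₆]⁴−

[Co(NO₂)₆]⁴−: Each nitro (N-bound nitrite) is −1; balancing the −4 overall charge requires Co(II). Co sits in group 9, so the d-electron count is 9 − 2 = 7. Nitro (N-bound nitrite) is a strong-field ligand (high in the spectrochemical series) for a first-row metal, so the complex is low-spin. The t₂g⁶e_g¹ (low-spin) configuration has an unevenly filled e_g set; the Jahn–Teller theorem predicts a tetragonal distortion (typically axial elongation) to lift the degeneracy.
[Os(py)₆]⁴⁺: Pyridine is neutral; balancing the +4 overall charge requires Os(IV). Group 8 minus oxidation state 4 gives a d⁴ configuration. A 5d ion has a large Δₒ and is invariably low-spin. The d⁴ configuration leaves the e_g set evenly filled (or empty) — no strong Jahn–Teller driving force.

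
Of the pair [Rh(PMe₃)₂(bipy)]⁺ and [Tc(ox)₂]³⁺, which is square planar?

[Rh(PMe₃)₂(bipy)]⁺

For [Rh(PMe₃)₂(bipy)]⁺: Summing ligand charges against the +1 overall charge gives an oxidation state of +1 for rhodium. Rhodium is a group-9 element; Rh(I) is therefore d⁸. A 4d d⁸ ion has a large crystal-field splitting; square planar leaves the high-energy d_{x²−y²} orbital empty and maximises CFSE. → square planar.
For [Tc(ox)₂]³⁺: Each oxalate is −2; balancing the +3 overall charge requires Tc(VII). Tc sits in group 7, so the d-electron count is 7 − 7 = 0. A d⁰ ion has no crystal-field stabilisation preference between square planar and tetrahedral, so four ligands adopt the sterically favoured tetrahedral geometry. → tetrahedral.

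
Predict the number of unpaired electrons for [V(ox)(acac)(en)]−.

Ligand charges: each oxalate is −2; each acetylacetonate is −1; ethylenediamine is neutral. With an overall charge of −1 the vanadium centre must be in the +2 oxidation state.
V sits in group 5, so the d-electron count is 5 − 2 = 3.
Counting donor atoms: 1×oxalate (bidentate) → 2 donors; 1×acetylacetonate (bidentate) → 2 donors; 1×ethylenediamine (bidentate) → 2 donors. Coordination number = 6.
In an octahedral field the d³ configuration is t₂g³e_g⁰ (only one arrangement possible), giving 3 unpaired electrons.

3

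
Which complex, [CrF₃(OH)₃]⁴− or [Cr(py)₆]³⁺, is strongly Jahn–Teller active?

[CrF₃(OH)₃]⁴−: Each fluoride is −1; each hydroxide is −1; balancing the −4 overall charge requires Cr(II). Cr sits in group 6, so the d-electron count is 6 − 2 = 4. Fluoride and hydroxide are weak-field ligands for a first-row metal, so the complex is high-spin. The t₂g³e_g¹ (high-spin) configuration has an unevenly filled e_g set; the Jahn–Teller theorem predicts a tetragonal distortion (typically axial elongation) to lift the degeneracy.
[Cr(py)₆]³⁺: Ligand charges: pyridine is neutral. With an overall charge of +3 the chromium centre must be in the +3 oxidation state. Chromium is a group-6 element; Cr(III) is therefore d³. The d³ configuration leaves the e_g set evenly filled (or empty) — no strong Jahn–Teller driving force.

[CrF₃(OH)₃]⁴−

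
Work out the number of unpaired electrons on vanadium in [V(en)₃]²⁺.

Ethylenediamine is neutral; balancing the +2 overall charge requires V(II).
Group 5 minus oxidation state 2 gives a d³ configuration.
Counting donor atoms: 3×ethylenediamine (bidentate) → 6 donors. Coordination number = 6.
In an octahedral field the d³ configuration is t₂g³e_g⁰ (only one arrangement possible), giving 3 unpaired electrons.

3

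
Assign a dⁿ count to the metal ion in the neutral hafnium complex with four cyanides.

d⁰

Summing ligand charges against the 0 overall charge gives an oxidation state of +4 for hafnium.
Hafnium is a group-4 element; Hf(IV) is therefore d⁰.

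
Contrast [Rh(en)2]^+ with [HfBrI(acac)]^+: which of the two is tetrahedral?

For [Rh(en)2]^+: Ligand charges: ethylenediamine is neutral. With an overall charge of +1 the rhodium centre must be in the +1 oxidation state. Rhodium is a group-9 element; Rh(I) is therefore d⁸. A 4d d⁸ ion has a large crystal-field splitting; square planar leaves the high-energy d_{x²−y²} orbital empty and maximises CFSE. → square planar.
For [HfBrI(acac)]^+: Summing ligand charges against the +1 overall charge gives an oxidation state of +4 for hafnium. Hafnium is a group-4 element; Hf(IV) is therefore d⁰. A d⁰ ion has no crystal-field stabilisation preference between square planar and tetrahedral, so four ligands adopt the sterically favoured tetrahedral geometry. → tetrahedral.

[HfBrI(acac)]^+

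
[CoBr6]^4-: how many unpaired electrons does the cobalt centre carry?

3

Ligand charges: each bromide is −1. With an overall charge of −4 the cobalt centre must be in the +2 oxidation state.
Co sits in group 9, so the d-electron count is 9 − 2 = 7.
The spin state decides the count: Bromide is a weak-field ligand for a first-row metal, so the complex is high-spin.
An octahedral high-spin d⁷ ion is t₂g⁵e_g², giving 3 unpaired electrons.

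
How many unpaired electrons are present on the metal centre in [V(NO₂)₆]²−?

1

Ligand charges: each nitro (N-bound nitrite) is −1. With an overall charge of −2 the vanadium centre must be in the +4 oxidation state.
Vanadium is a group-5 element; V(IV) is therefore d¹.
In an octahedral field the d¹ configuration is t₂g¹e_g⁰ (only one arrangement possible), giving 1 unpaired electron.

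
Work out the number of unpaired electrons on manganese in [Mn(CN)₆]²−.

3

Summing ligand charges against the −2 overall charge gives an oxidation state of +4 for manganese.
Mn sits in group 7, so the d-electron count is 7 − 4 = 3.
In an octahedral field the d³ configuration is t₂g³e_g⁰ (only one arrangement possible), giving 3 unpaired electrons.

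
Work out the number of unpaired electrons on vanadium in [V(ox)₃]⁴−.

Each oxalate is −2; balancing the −4 overall charge requires V(II).
V sits in group 5, so the d-electron count is 5 − 2 = 3.
Counting donor atoms: 3×oxalate (bidentate) → 6 donors. Coordination number = 6.
In an octahedral field the d³ configuration is t₂g³e_g⁰ (only one arrangement possible), giving 3 unpaired electrons.

3 unpaired electrons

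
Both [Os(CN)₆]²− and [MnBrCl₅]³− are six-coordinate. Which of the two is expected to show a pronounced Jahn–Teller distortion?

[MnBrCl₅]³−

[Os(CN)₆]²−: Each cyanide is −1; balancing the −2 overall charge requires Os(IV). Group 8 minus oxidation state 4 gives a d⁴ configuration. A 5d ion has a large Δₒ and is invariably low-spin. The d⁴ configuration leaves the e_g set evenly filled (or empty) — no strong Jahn–Teller driving force.
[MnBrCl₅]³−: Each bromide is −1; each chloride is −1; balancing the −3 overall charge requires Mn(III). Group 7 minus oxidation state 3 gives a d⁴ configuration. Bromide and chloride are weak-field ligands for a first-row metal, so the complex is high-spin. The t₂g³e_g¹ (high-spin) configuration has an unevenly filled e_g set; the Jahn–Teller theorem predicts a tetragonal distortion (typically axial elongation) to lift the degeneracy.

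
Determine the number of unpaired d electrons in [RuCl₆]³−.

1 unpaired electron

Ligand charges: each chloride is −1. With an overall charge of −3 the ruthenium centre must be in the +3 oxidation state.
Ruthenium is a group-8 element; Ru(III) is therefore d⁵.
The spin state decides the count: a 4d ion has a large Δₒ and is invariably low-spin.
An octahedral low-spin d⁵ ion is t₂g⁵e_g⁰, giving 1 unpaired electron.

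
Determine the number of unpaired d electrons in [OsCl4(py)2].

2 unpaired electrons

Each chloride is −1; pyridine is neutral; balancing the 0 overall charge requires Os(IV).
Os sits in group 8, so the d-electron count is 8 − 4 = 4.
The spin state decides the count: a 5d ion has a large Δₒ and is invariably low-spin.
An octahedral low-spin d⁴ ion is t₂g⁴e_g⁰, giving 2 unpaired electrons.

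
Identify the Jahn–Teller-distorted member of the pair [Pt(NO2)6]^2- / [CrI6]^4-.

[CrI6]^4-

[Pt(NO2)6]^2-: Summing ligand charges against the −2 overall charge gives an oxidation state of +4 for platinum. Platinum is a group-10 element; Pt(IV) is therefore d⁶. A 5d ion has a large Δₒ and is invariably low-spin. The d⁶ configuration leaves the e_g set evenly filled (or empty) — no strong Jahn–Teller driving force.
[CrI6]^4-: Each iodide is −1; balancing the −4 overall charge requires Cr(II). Group 6 minus oxidation state 2 gives a d⁴ configuration. Iodide is a weak-field ligand for a first-row metal, so the complex is high-spin. The t₂g³e_g¹ (high-spin) configuration has an unevenly filled e_g set; the Jahn–Teller theorem predicts a tetragonal distortion (typically axial elongation) to lift the degeneracy.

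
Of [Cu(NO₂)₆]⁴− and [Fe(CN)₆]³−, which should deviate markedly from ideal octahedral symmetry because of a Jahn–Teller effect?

[Cu(NO₂)₆]⁴−

[Cu(NO₂)₆]⁴−: Summing ligand charges against the −4 overall charge gives an oxidation state of +2 for copper. Cu sits in group 11, so the d-electron count is 11 − 2 = 9. The t₂g⁶e_g³ configuration has an unevenly filled e_g set; the Jahn–Teller theorem predicts a tetragonal distortion (typically axial elongation) to lift the degeneracy.
[Fe(CN)₆]³−: Summing ligand charges against the −3 overall charge gives an oxidation state of +3 for iron. Fe sits in group 8, so the d-electron count is 8 − 3 = 5. Cyanide is a strong-field ligand (high in the spectrochemical series) for a first-row metal, so the complex is low-spin. The d⁵ configuration leaves the e_g set evenly filled (or empty) — no strong Jahn–Teller driving force.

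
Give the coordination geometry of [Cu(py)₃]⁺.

trigonal planar

Pyridine is neutral; balancing the +1 overall charge requires Cu(I).
Group 11 minus oxidation state 1 gives a d¹⁰ configuration.
Coordination number: 3.
Three ligands around a d¹⁰ centre minimise repulsion in a trigonal-planar arrangement.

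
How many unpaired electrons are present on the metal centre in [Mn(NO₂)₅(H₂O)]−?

Ligand charges: each nitro (N-bound nitrite) is −1; water is neutral. With an overall charge of −1 the manganese centre must be in the +4 oxidation state.
Manganese is a group-7 element; Mn(IV) is therefore d³.
In an octahedral field the d³ configuration is t₂g³e_g⁰ (only one arrangement possible), giving 3 unpaired electrons.

3 unpaired electrons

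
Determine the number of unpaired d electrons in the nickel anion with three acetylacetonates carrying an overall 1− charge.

2 unpaired electrons

Each acetylacetonate is −1; balancing the −1 overall charge requires Ni(II).
Group 10 minus oxidation state 2 gives a d⁸ configuration.
Counting donor atoms: 3×acetylacetonate (bidentate) → 6 donors. Coordination number = 6.
In an octahedral field the d⁸ configuration is t₂g⁶e_g² (only one arrangement possible), giving 2 unpaired electrons.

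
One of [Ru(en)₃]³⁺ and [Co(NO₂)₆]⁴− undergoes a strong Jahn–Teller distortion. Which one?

[Ru(en)₃]³⁺: Ethylenediamine is neutral; balancing the +3 overall charge requires Ru(III). Group 8 minus oxidation state 3 gives a d⁵ configuration. A 4d ion has a large Δₒ and is invariably low-spin. The d⁵ configuration leaves the e_g set evenly filled (or empty) — no strong Jahn–Teller driving force.
[Co(NO₂)₆]⁴−: Ligand charges: each nitro (N-bound nitrite) is −1. With an overall charge of −4 the cobalt centre must be in the +2 oxidation state. Cobalt is a group-9 element; Co(II) is therefore d⁷. Nitro (N-bound nitrite) is a strong-field ligand (high in the spectrochemical series) for a first-row metal, so the complex is low-spin. The t₂g⁶e_g¹ (low-spin) configuration has an unevenly filled e_g set; the Jahn–Teller theorem predicts a tetragonal distortion (typically axial elongation) to lift the degeneracy.

[Co(NO₂)₆]⁴−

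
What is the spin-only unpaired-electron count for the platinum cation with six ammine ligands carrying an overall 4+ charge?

0

Summing ligand charges against the +4 overall charge gives an oxidation state of +4 for platinum.
Pt sits in group 10, so the d-electron count is 10 − 4 = 6.
The spin state decides the count: a 5d ion has a large Δₒ and is invariably low-spin.
An octahedral low-spin d⁶ ion is t₂g⁶e_g⁰, giving 0 unpaired electrons.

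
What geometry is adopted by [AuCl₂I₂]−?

Each chloride is −1; each iodide is −1; balancing the −1 overall charge requires Au(III).
Au sits in group 11, so the d-electron count is 11 − 3 = 8.
With 4 monodentate ligands the coordination number is 4.
A 5d d⁸ ion has a large crystal-field splitting; square planar leaves the high-energy d_{x²−y²} orbital empty and maximises CFSE.

square planar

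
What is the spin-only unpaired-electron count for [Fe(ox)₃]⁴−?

Ligand charges: each oxalate is −2. With an overall charge of −4 the iron centre must be in the +2 oxidation state.
Group 8 minus oxidation state 2 gives a d⁶ configuration.
Counting donor atoms: 3×oxalate (bidentate) → 6 donors. Coordination number = 6.
The spin state decides the count: Oxalate is a weak-field ligand for a first-row metal, so the complex is high-spin.
An octahedral high-spin d⁶ ion is t₂g⁴e_g², giving 4 unpaired electrons.

4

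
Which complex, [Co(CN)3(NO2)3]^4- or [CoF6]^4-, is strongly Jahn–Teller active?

[Co(CN)3(NO2)3]^4-: Summing ligand charges against the −4 overall charge gives an oxidation state of +2 for cobalt. Group 9 minus oxidation state 2 gives a d⁷ configuration. Cyanide and nitro (N-bound nitrite) are strong-field ligands (high in the spectrochemical series) for a first-row metal, so the complex is low-spin. The t₂g⁶e_g¹ (low-spin) configuration has an unevenly filled e_g set; the Jahn–Teller theorem predicts a tetragonal distortion (typically axial elongation) to lift the degeneracy.
[CoF6]^4-: Ligand charges: each fluoride is −1. With an overall charge of −4 the cobalt centre must be in the +2 oxidation state. Co sits in group 9, so the d-electron count is 9 − 2 = 7. Fluoride is a weak-field ligand for a first-row metal, so the complex is high-spin. The d⁷ configuration leaves the e_g set evenly filled (or empty) — no strong Jahn–Teller driving force.

[Co(CN)3(NO2)3]^4-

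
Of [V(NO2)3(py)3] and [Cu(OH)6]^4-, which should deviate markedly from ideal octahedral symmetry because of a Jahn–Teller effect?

[V(NO2)3(py)3]: Summing ligand charges against the 0 overall charge gives an oxidation state of +3 for vanadium. Group 5 minus oxidation state 3 gives a d² configuration. The d² configuration leaves the e_g set evenly filled (or empty) — no strong Jahn–Teller driving force.
[Cu(OH)6]^4-: Summing ligand charges against the −4 overall charge gives an oxidation state of +2 for copper. Copper is a group-11 element; Cu(II) is therefore d⁹. The t₂g⁶e_g³ configuration has an unevenly filled e_g set; the Jahn–Teller theorem predicts a tetragonal distortion (typically axial elongation) to lift the degeneracy.

[Cu(OH)6]^4-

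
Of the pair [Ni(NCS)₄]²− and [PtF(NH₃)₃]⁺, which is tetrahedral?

[Ni(NCS)₄]²−

For [Ni(NCS)₄]²−: Summing ligand charges against the −2 overall charge gives an oxidation state of +2 for nickel. Ni sits in group 10, so the d-electron count is 10 − 2 = 8. Isothiocyanate is a weak-field ligand. With weak-field ligands the CFSE gain from square planar is small, so a 3d d⁸ ion takes the sterically preferred tetrahedral geometry. → tetrahedral.
For [PtF(NH₃)₃]⁺: Summing ligand charges against the +1 overall charge gives an oxidation state of +2 for platinum. Platinum is a group-10 element; Pt(II) is therefore d⁸. A 5d d⁸ ion has a large crystal-field splitting; square planar leaves the high-energy d_{x²−y²} orbital empty and maximises CFSE. → square planar.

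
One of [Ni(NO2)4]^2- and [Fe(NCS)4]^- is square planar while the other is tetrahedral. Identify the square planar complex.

[Ni(NO2)4]^2-

For [Ni(NO2)4]^2-: Ligand charges: each nitro (N-bound nitrite) is −1. With an overall charge of −2 the nickel centre must be in the +2 oxidation state. Nickel is a group-10 element; Ni(II) is therefore d⁸. Nitro (N-bound nitrite) is a strong-field ligand (high in the spectrochemical series). A 3d d⁸ ion with strong-field ligands gains enough CFSE to favour square planar over tetrahedral. → square planar.
For [Fe(NCS)4]^-: Summing ligand charges against the −1 overall charge gives an oxidation state of +3 for iron. Fe sits in group 8, so the d-electron count is 8 − 3 = 5. A high-spin d⁵ ion has zero CFSE in either geometry, so four ligands adopt the sterically favoured tetrahedral geometry. → tetrahedral.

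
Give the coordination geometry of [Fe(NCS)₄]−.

Summing ligand charges against the −1 overall charge gives an oxidation state of +3 for iron.
Iron is a group-8 element; Fe(III) is therefore d⁵.
With 4 monodentate ligands the coordination number is 4.
Isothiocyanate is a weak-field ligand.
A high-spin d⁵ ion has zero CFSE in either geometry, so four ligands adopt the sterically favoured tetrahedral geometry.

tetrahedral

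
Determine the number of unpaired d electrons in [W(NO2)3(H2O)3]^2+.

1 unpaired electron

Summing ligand charges against the +2 overall charge gives an oxidation state of +5 for tungsten.
Tungsten is a group-6 element; W(V) is therefore d¹.
In an octahedral field the d¹ configuration is t₂g¹e_g⁰ (only one arrangement possible), giving 1 unpaired electron.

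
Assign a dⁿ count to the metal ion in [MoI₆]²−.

Ligand charges: each iodide is −1. With an overall charge of −2 the molybdenum centre must be in the +4 oxidation state.
Group 6 minus oxidation state 4 gives a d² configuration.

d²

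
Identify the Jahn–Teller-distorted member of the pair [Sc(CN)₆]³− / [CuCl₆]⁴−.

[CuCl₆]⁴−

[Sc(CN)₆]³−: Ligand charges: each cyanide is −1. With an overall charge of −3 the scandium centre must be in the +3 oxidation state. Scandium is a group-3 element; Sc(III) is therefore d⁰. The d⁰ configuration leaves the e_g set evenly filled (or empty) — no strong Jahn–Teller driving force.
[CuCl₆]⁴−: Summing ligand charges against the −4 overall charge gives an oxidation state of +2 for copper. Cu sits in group 11, so the d-electron count is 11 − 2 = 9. The t₂g⁶e_g³ configuration has an unevenly filled e_g set; the Jahn–Teller theorem predicts a tetragonal distortion (typically axial elongation) to lift the degeneracy.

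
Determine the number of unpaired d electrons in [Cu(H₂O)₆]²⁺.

Water is neutral; balancing the +2 overall charge requires Cu(II).
Group 11 minus oxidation state 2 gives a d⁹ configuration.
In an octahedral field the d⁹ configuration is t₂g⁶e_g³ (only one arrangement possible), giving 1 unpaired electron.

1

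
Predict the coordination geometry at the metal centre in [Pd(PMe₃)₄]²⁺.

square planar

Summing ligand charges against the +2 overall charge gives an oxidation state of +2 for palladium.
Pd sits in group 10, so the d-electron count is 10 − 2 = 8.
Coordination number: 4.
A 4d d⁸ ion has a large crystal-field splitting; square planar leaves the high-energy d_{x²−y²} orbital empty and maximises CFSE.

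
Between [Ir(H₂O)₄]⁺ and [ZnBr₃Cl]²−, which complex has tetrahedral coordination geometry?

[ZnBr₃Cl]²−

For [Ir(H₂O)₄]⁺: Summing ligand charges against the +1 overall charge gives an oxidation state of +1 for iridium. Iridium is a group-9 element; Ir(I) is therefore d⁸. A 5d d⁸ ion has a large crystal-field splitting; square planar leaves the high-energy d_{x²−y²} orbital empty and maximises CFSE. → square planar.
For [ZnBr₃Cl]²−: Ligand charges: each bromide is −1; each chloride is −1. With an overall charge of −2 the zinc centre must be in the +2 oxidation state. Zn sits in group 12, so the d-electron count is 12 − 2 = 10. A d¹⁰ ion has no crystal-field stabilisation preference between square planar and tetrahedral, so four ligands adopt the sterically favoured tetrahedral geometry. → tetrahedral.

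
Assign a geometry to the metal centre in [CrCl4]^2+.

Summing ligand charges against the +2 overall charge gives an oxidation state of +6 for chromium.
Group 6 minus oxidation state 6 gives a d⁰ configuration.
Coordination number: 4.
A d⁰ ion has no crystal-field stabilisation preference between square planar and tetrahedral, so four ligands adopt the sterically favoured tetrahedral geometry.

tetrahedral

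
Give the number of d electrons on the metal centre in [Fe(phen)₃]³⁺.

Summing ligand charges against the +3 overall charge gives an oxidation state of +3 for iron.
Iron is a group-8 element; Fe(III) is therefore d⁵.

d5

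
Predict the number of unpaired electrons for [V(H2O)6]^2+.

3 unpaired electrons

Summing ligand charges against the +2 overall charge gives an oxidation state of +2 for vanadium.
V sits in group 5, so the d-electron count is 5 − 2 = 3.
In an octahedral field the d³ configuration is t₂g³e_g⁰ (only one arrangement possible), giving 3 unpaired electrons.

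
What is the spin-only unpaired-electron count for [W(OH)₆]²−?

2 unpaired electrons

Each hydroxide is −1; balancing the −2 overall charge requires W(IV).
Group 6 minus oxidation state 4 gives a d² configuration.
In an octahedral field the d² configuration is t₂g²e_g⁰ (only one arrangement possible), giving 2 unpaired electrons.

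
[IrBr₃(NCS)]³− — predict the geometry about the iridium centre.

square planar

Summing ligand charges against the −3 overall charge gives an oxidation state of +1 for iridium.
Iridium is a group-9 element; Ir(I) is therefore d⁸.
Coordination number: 4.
A 5d d⁸ ion has a large crystal-field splitting; square planar leaves the high-energy d_{x²−y²} orbital empty and maximises CFSE.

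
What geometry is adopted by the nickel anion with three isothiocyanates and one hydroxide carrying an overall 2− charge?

Each isothiocyanate is −1; each hydroxide is −1; balancing the −2 overall charge requires Ni(II).
Group 10 minus oxidation state 2 gives a d⁸ configuration.
Coordination number: 4.
Hydroxide and isothiocyanate are weak-field ligands.
With weak-field ligands the CFSE gain from square planar is small, so a 3d d⁸ ion takes the sterically preferred tetrahedral geometry.

tetrahedral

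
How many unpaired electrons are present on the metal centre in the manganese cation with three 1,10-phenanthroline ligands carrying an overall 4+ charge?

1,10-phenanthroline is neutral; balancing the +4 overall charge requires Mn(IV).
Manganese is a group-7 element; Mn(IV) is therefore d³.
Counting donor atoms: 3×1,10-phenanthroline (bidentate) → 6 donors. Coordination number = 6.
In an octahedral field the d³ configuration is t₂g³e_g⁰ (only one arrangement possible), giving 3 unpaired electrons.

3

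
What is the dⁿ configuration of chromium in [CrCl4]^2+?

Ligand charges: each chloride is −1. With an overall charge of +2 the chromium centre must be in the +6 oxidation state.
Cr sits in group 6, so the d-electron count is 6 − 6 = 0.

d⁰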